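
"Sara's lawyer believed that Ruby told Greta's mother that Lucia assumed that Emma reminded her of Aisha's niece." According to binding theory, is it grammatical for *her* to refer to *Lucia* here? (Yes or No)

Yes

*Lucia* is an R-expression; Principle C requires it to be free (not bound by any c-commanding expression).
— her: object of the clause headed by 'reminded'; the pronoun does not c-command the R-expression — coreference allowed.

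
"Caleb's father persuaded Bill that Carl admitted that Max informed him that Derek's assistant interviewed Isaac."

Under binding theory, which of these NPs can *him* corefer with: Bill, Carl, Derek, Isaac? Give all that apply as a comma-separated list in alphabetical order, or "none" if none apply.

*him* is a pronoun; Principle B requires it to be free in its binding domain — the clause headed by 'informed'.
— Bill: object of the matrix clause; c-commands the pronoun but lies outside its binding domain — allowed.
— Carl: subject of the clause headed by 'admitted'; c-commands the pronoun but lies outside its binding domain — allowed.
— Derek: possessor inside the subject DP of the clause headed by 'interviewed'; is c-commanded by the pronoun; coreference would bind this R-expression — blocked (Principle C).
— Isaac: object of the clause headed by 'interviewed'; is c-commanded by the pronoun; coreference would bind this R-expression — blocked (Principle C).

Bill, Carl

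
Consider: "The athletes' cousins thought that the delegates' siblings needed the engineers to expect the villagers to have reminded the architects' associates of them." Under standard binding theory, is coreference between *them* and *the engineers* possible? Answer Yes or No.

Yes

*the engineers* is an R-expression; Principle C requires it to be free (not bound by any c-commanding expression).
— them: second object of the clause headed by 'reminded'; the pronoun does not c-command the R-expression — coreference allowed.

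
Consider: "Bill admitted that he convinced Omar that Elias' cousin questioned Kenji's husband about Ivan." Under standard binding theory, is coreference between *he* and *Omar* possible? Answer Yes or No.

No

*Omar* is an R-expression; Principle C requires it to be free (not bound by any c-commanding expression).
— he: subject of the clause headed by 'convinced'; the pronoun c-commands the R-expression — coreference blocked (Principle C).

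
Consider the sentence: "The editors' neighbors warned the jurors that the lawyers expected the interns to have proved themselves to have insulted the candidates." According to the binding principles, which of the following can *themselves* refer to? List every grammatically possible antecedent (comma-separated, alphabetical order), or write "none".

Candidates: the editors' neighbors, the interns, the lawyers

*themselves* is a reflexive; Principle A requires it to be bound within its binding domain — the clause headed by 'proved'.
— the editors' neighbors: subject of the matrix clause; c-commands the reflexive but lies outside its binding domain — cannot bind it (Principle A).
— the interns: subject of the clause headed by 'proved'; c-commands the reflexive within its binding domain — allowed (Principle A).
— the lawyers: subject of the clause headed by 'expected'; c-commands the reflexive but lies outside its binding domain — cannot bind it (Principle A).

the interns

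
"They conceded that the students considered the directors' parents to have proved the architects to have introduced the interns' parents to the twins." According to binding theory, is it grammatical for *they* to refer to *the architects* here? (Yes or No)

*the architects* is an R-expression; Principle C requires it to be free (not bound by any c-commanding expression).
— they: subject of the matrix clause; the pronoun c-commands the R-expression — coreference blocked (Principle C).

No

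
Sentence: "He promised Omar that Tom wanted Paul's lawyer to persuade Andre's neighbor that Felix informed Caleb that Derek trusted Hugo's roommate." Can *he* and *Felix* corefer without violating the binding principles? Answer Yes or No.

No

*Felix* is an R-expression; Principle C requires it to be free (not bound by any c-commanding expression).
— he: subject of the matrix clause; the pronoun c-commands the R-expression — coreference blocked (Principle C).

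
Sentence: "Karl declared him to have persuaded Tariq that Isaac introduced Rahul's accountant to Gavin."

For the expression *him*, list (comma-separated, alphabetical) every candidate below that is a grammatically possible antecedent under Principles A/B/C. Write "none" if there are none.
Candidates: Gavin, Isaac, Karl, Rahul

none

*him* is a pronoun; Principle B requires it to be free in its binding domain — the matrix clause.
— Gavin: second object of the clause headed by 'introduced'; is c-commanded by the pronoun; coreference would bind this R-expression — blocked (Principle C).
— Isaac: subject of the clause headed by 'introduced'; is c-commanded by the pronoun; coreference would bind this R-expression — blocked (Principle C).
— Karl: subject of the matrix clause; c-commands the pronoun within its binding domain — blocked (Principle B).
— Rahul: possessor inside the object DP of the clause headed by 'introduced'; is c-commanded by the pronoun; coreference would bind this R-expression — blocked (Principle C).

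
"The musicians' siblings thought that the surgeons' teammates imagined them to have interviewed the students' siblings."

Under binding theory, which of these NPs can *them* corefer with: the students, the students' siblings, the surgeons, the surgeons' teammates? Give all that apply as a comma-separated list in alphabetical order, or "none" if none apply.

the surgeons

*them* is a pronoun; Principle B requires it to be free in its binding domain — the clause headed by 'imagined'.
— the students: possessor inside the object DP of the clause headed by 'interviewed'; is c-commanded by the pronoun; coreference would bind this R-expression — blocked (Principle C).
— the students' siblings: object of the clause headed by 'interviewed'; is c-commanded by the pronoun; coreference would bind this R-expression — blocked (Principle C).
— the surgeons: possessor inside the subject DP of the clause headed by 'imagined'; does not c-command the pronoun — Principle B does not apply; allowed.
— the surgeons' teammates: subject of the clause headed by 'imagined'; c-commands the pronoun within its binding domain — blocked (Principle B).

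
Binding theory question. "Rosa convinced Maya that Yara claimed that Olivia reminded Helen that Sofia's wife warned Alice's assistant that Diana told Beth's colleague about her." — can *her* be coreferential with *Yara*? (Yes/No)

*her* is a pronoun; Principle B requires it to be free in its binding domain — the clause headed by 'told'.
— Yara: subject of the clause headed by 'claimed'; c-commands the pronoun but lies outside its binding domain — allowed.

Yes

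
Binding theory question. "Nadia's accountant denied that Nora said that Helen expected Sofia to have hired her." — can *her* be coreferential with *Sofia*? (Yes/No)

No

*her* is a pronoun; Principle B requires it to be free in its binding domain — the clause headed by 'hired'.
— Sofia: subject of the clause headed by 'hired'; c-commands the pronoun within its binding domain — blocked (Principle B).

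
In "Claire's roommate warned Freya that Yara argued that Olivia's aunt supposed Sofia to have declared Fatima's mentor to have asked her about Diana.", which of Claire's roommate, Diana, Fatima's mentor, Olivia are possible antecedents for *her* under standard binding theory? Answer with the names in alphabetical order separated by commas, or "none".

*her* is a pronoun; Principle B requires it to be free in its binding domain — the clause headed by 'asked'.
— Claire's roommate: subject of the matrix clause; c-commands the pronoun but lies outside its binding domain — allowed.
— Diana: second object of the clause headed by 'asked'; is c-commanded by the pronoun; coreference would bind this R-expression — blocked (Principle C).
— Fatima's mentor: subject of the clause headed by 'asked'; c-commands the pronoun within its binding domain — blocked (Principle B).
— Olivia: possessor inside the subject DP of the clause headed by 'supposed'; does not c-command the pronoun — Principle B does not apply; allowed.

Claire's roommate, Olivia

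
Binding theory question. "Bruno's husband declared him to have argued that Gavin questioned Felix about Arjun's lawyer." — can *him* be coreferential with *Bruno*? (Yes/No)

Yes

*him* is a pronoun; Principle B requires it to be free in its binding domain — the matrix clause.
— Bruno: possessor inside the subject DP of the matrix clause; does not c-command the pronoun — Principle B does not apply; allowed.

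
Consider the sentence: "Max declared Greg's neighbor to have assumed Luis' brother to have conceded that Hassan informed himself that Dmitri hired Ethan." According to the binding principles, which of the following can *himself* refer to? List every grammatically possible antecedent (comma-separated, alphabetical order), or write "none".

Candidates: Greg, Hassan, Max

Hassan

*himself* is a reflexive; Principle A requires it to be bound within its binding domain — the clause headed by 'informed'.
— Greg: possessor inside the subject DP of the clause headed by 'assumed'; does not c-command the reflexive — cannot bind it (Principle A).
— Hassan: subject of the clause headed by 'informed'; c-commands the reflexive within its binding domain — allowed (Principle A).
— Max: subject of the matrix clause; c-commands the reflexive but lies outside its binding domain — cannot bind it (Principle A).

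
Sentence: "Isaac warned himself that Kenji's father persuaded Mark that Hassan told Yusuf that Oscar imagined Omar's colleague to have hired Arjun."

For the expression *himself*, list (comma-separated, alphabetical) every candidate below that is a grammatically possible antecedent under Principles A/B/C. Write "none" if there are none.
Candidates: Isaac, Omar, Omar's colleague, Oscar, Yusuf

Isaac

*himself* is a reflexive; Principle A requires it to be bound within its binding domain — the matrix clause.
— Isaac: subject of the matrix clause; c-commands the reflexive within its binding domain — allowed (Principle A).
— Omar: possessor inside the subject DP of the clause headed by 'hired'; does not c-command the reflexive — cannot bind it (Principle A).
— Omar's colleague: subject of the clause headed by 'hired'; does not c-command the reflexive — cannot bind it (Principle A).
— Oscar: subject of the clause headed by 'imagined'; does not c-command the reflexive — cannot bind it (Principle A).
— Yusuf: object of the clause headed by 'told'; does not c-command the reflexive — cannot bind it (Principle A).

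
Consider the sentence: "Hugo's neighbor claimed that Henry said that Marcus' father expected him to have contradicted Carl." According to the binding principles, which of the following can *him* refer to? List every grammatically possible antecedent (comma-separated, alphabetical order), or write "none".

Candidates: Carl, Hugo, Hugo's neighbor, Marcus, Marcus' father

*him* is a pronoun; Principle B requires it to be free in its binding domain — the clause headed by 'expected'.
— Carl: object of the clause headed by 'contradicted'; is c-commanded by the pronoun; coreference would bind this R-expression — blocked (Principle C).
— Hugo: possessor inside the subject DP of the matrix clause; does not c-command the pronoun — Principle B does not apply; allowed.
— Hugo's neighbor: subject of the matrix clause; c-commands the pronoun but lies outside its binding domain — allowed.
— Marcus: possessor inside the subject DP of the clause headed by 'expected'; does not c-command the pronoun — Principle B does not apply; allowed.
— Marcus' father: subject of the clause headed by 'expected'; c-commands the pronoun within its binding domain — blocked (Principle B).

Hugo, Hugo's neighbor, Marcus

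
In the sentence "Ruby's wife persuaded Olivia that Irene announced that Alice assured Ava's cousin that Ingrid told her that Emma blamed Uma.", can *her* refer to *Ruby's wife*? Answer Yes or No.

*her* is a pronoun; Principle B requires it to be free in its binding domain — the clause headed by 'told'.
— Ruby's wife: subject of the matrix clause; c-commands the pronoun but lies outside its binding domain — allowed.

Yes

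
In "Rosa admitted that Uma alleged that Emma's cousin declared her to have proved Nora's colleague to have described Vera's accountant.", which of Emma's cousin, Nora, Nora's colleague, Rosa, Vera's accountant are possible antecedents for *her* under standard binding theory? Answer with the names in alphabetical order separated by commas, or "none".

Rosa

*her* is a pronoun; Principle B requires it to be free in its binding domain — the clause headed by 'declared'.
— Emma's cousin: subject of the clause headed by 'declared'; c-commands the pronoun within its binding domain — blocked (Principle B).
— Nora: possessor inside the subject DP of the clause headed by 'described'; is c-commanded by the pronoun; coreference would bind this R-expression — blocked (Principle C).
— Nora's colleague: subject of the clause headed by 'described'; is c-commanded by the pronoun; coreference would bind this R-expression — blocked (Principle C).
— Rosa: subject of the matrix clause; c-commands the pronoun but lies outside its binding domain — allowed.
— Vera's accountant: object of the clause headed by 'described'; is c-commanded by the pronoun; coreference would bind this R-expression — blocked (Principle C).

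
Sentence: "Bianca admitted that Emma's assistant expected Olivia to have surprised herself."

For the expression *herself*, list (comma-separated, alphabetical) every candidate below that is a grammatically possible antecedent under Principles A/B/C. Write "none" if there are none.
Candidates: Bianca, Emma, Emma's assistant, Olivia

*herself* is a reflexive; Principle A requires it to be bound within its binding domain — the clause headed by 'surprised'.
— Bianca: subject of the matrix clause; c-commands the reflexive but lies outside its binding domain — cannot bind it (Principle A).
— Emma: possessor inside the subject DP of the clause headed by 'expected'; does not c-command the reflexive — cannot bind it (Principle A).
— Emma's assistant: subject of the clause headed by 'expected'; c-commands the reflexive but lies outside its binding domain — cannot bind it (Principle A).
— Olivia: subject of the clause headed by 'surprised'; c-commands the reflexive within its binding domain — allowed (Principle A).

Olivia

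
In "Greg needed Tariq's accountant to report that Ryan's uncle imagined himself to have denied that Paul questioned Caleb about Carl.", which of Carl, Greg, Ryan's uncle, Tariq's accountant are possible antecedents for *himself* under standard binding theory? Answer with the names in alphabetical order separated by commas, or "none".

Ryan's uncle

*himself* is a reflexive; Principle A requires it to be bound within its binding domain — the clause headed by 'imagined'.
— Carl: second object of the clause headed by 'questioned'; does not c-command the reflexive — cannot bind it (Principle A).
— Greg: subject of the matrix clause; c-commands the reflexive but lies outside its binding domain — cannot bind it (Principle A).
— Ryan's uncle: subject of the clause headed by 'imagined'; c-commands the reflexive within its binding domain — allowed (Principle A).
— Tariq's accountant: subject of the clause headed by 'report'; c-commands the reflexive but lies outside its binding domain — cannot bind it (Principle A).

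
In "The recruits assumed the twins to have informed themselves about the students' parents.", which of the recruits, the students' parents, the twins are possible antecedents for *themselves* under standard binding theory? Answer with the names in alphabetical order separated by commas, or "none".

*themselves* is a reflexive; Principle A requires it to be bound within its binding domain — the clause headed by 'informed'.
— the recruits: subject of the matrix clause; c-commands the reflexive but lies outside its binding domain — cannot bind it (Principle A).
— the students' parents: second object of the clause headed by 'informed'; does not c-command the reflexive — cannot bind it (Principle A).
— the twins: subject of the clause headed by 'informed'; c-commands the reflexive within its binding domain — allowed (Principle A).

the twins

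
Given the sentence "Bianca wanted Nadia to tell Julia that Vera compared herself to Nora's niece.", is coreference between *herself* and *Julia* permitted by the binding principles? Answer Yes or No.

*herself* is a reflexive; Principle A requires it to be bound within its binding domain — the clause headed by 'compared'.
— Julia: object of the clause headed by 'tell'; c-commands the reflexive but lies outside its binding domain — cannot bind it (Principle A).

No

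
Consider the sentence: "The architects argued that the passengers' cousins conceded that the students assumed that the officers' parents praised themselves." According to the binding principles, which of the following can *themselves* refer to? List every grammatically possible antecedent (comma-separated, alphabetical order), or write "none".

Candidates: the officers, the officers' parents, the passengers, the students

*themselves* is a reflexive; Principle A requires it to be bound within its binding domain — the clause headed by 'praised'.
— the officers: possessor inside the subject DP of the clause headed by 'praised'; does not c-command the reflexive — cannot bind it (Principle A).
— the officers' parents: subject of the clause headed by 'praised'; c-commands the reflexive within its binding domain — allowed (Principle A).
— the passengers: possessor inside the subject DP of the clause headed by 'conceded'; does not c-command the reflexive — cannot bind it (Principle A).
— the students: subject of the clause headed by 'assumed'; c-commands the reflexive but lies outside its binding domain — cannot bind it (Principle A).

the officers' parents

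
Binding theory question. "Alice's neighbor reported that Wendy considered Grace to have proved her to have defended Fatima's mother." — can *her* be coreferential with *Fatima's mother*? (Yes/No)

No

*her* is a pronoun; Principle B requires it to be free in its binding domain — the clause headed by 'proved'.
— Fatima's mother: object of the clause headed by 'defended'; is c-commanded by the pronoun; coreference would bind this R-expression — blocked (Principle C).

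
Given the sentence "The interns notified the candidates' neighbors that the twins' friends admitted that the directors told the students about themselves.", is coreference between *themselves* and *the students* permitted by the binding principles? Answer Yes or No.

*themselves* is a reflexive; Principle A requires it to be bound within its binding domain — the clause headed by 'told'.
— the students: object of the clause headed by 'told'; c-commands the reflexive within its binding domain — allowed (Principle A).

Yes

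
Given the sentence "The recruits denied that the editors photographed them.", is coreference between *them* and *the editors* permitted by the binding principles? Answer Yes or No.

*them* is a pronoun; Principle B requires it to be free in its binding domain — the clause headed by 'photographed'.
— the editors: subject of the clause headed by 'photographed'; c-commands the pronoun within its binding domain — blocked (Principle B).

No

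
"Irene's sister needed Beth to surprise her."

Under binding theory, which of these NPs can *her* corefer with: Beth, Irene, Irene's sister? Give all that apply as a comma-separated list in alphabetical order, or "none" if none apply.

Irene, Irene's sister

*her* is a pronoun; Principle B requires it to be free in its binding domain — the clause headed by 'surprise'.
— Beth: subject of the clause headed by 'surprise'; c-commands the pronoun within its binding domain — blocked (Principle B).
— Irene: possessor inside the subject DP of the matrix clause; does not c-command the pronoun — Principle B does not apply; allowed.
— Irene's sister: subject of the matrix clause; c-commands the pronoun but lies outside its binding domain — allowed.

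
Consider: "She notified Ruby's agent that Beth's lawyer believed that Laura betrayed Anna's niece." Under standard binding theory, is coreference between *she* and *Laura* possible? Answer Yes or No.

*Laura* is an R-expression; Principle C requires it to be free (not bound by any c-commanding expression).
— she: subject of the matrix clause; the pronoun c-commands the R-expression — coreference blocked (Principle C).

No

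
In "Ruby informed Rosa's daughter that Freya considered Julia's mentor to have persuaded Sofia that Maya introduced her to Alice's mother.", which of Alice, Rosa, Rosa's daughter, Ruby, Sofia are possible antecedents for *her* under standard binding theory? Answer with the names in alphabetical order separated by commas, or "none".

*her* is a pronoun; Principle B requires it to be free in its binding domain — the clause headed by 'introduced'.
— Alice: possessor inside the second object DP of the clause headed by 'introduced'; is c-commanded by the pronoun; coreference would bind this R-expression — blocked (Principle C).
— Rosa: possessor inside the object DP of the matrix clause; does not c-command the pronoun — Principle B does not apply; allowed.
— Rosa's daughter: object of the matrix clause; c-commands the pronoun but lies outside its binding domain — allowed.
— Ruby: subject of the matrix clause; c-commands the pronoun but lies outside its binding domain — allowed.
— Sofia: object of the clause headed by 'persuaded'; c-commands the pronoun but lies outside its binding domain — allowed.

Rosa, Rosa's daughter, Ruby, Sofia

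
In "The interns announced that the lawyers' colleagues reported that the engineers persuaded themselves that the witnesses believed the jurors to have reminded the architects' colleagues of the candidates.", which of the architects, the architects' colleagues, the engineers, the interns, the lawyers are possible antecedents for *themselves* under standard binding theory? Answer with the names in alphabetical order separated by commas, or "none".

*themselves* is a reflexive; Principle A requires it to be bound within its binding domain — the clause headed by 'persuaded'.
— the architects: possessor inside the object DP of the clause headed by 'reminded'; does not c-command the reflexive — cannot bind it (Principle A).
— the architects' colleagues: object of the clause headed by 'reminded'; does not c-command the reflexive — cannot bind it (Principle A).
— the engineers: subject of the clause headed by 'persuaded'; c-commands the reflexive within its binding domain — allowed (Principle A).
— the interns: subject of the matrix clause; c-commands the reflexive but lies outside its binding domain — cannot bind it (Principle A).
— the lawyers: possessor inside the subject DP of the clause headed by 'reported'; does not c-command the reflexive — cannot bind it (Principle A).

the engineers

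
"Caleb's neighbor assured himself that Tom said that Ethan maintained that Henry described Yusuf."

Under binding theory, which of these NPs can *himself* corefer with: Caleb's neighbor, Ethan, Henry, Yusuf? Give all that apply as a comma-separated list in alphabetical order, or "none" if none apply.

Caleb's neighbor

*himself* is a reflexive; Principle A requires it to be bound within its binding domain — the matrix clause.
— Caleb's neighbor: subject of the matrix clause; c-commands the reflexive within its binding domain — allowed (Principle A).
— Ethan: subject of the clause headed by 'maintained'; does not c-command the reflexive — cannot bind it (Principle A).
— Henry: subject of the clause headed by 'described'; does not c-command the reflexive — cannot bind it (Principle A).
— Yusuf: object of the clause headed by 'described'; does not c-command the reflexive — cannot bind it (Principle A).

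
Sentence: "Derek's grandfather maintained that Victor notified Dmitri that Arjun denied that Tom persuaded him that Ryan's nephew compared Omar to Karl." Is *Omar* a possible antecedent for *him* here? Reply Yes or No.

No

*him* is a pronoun; Principle B requires it to be free in its binding domain — the clause headed by 'persuaded'.
— Omar: object of the clause headed by 'compared'; is c-commanded by the pronoun; coreference would bind this R-expression — blocked (Principle C).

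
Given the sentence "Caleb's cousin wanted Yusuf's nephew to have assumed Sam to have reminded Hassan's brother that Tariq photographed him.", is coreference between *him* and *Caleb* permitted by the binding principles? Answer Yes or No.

Yes

*him* is a pronoun; Principle B requires it to be free in its binding domain — the clause headed by 'photographed'.
— Caleb: possessor inside the subject DP of the matrix clause; does not c-command the pronoun — Principle B does not apply; allowed.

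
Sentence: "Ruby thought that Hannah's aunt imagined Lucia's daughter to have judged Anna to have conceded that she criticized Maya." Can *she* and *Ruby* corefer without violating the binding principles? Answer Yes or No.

*Ruby* is an R-expression; Principle C requires it to be free (not bound by any c-commanding expression).
— she: subject of the clause headed by 'criticized'; the pronoun does not c-command the R-expression — coreference allowed.

Yes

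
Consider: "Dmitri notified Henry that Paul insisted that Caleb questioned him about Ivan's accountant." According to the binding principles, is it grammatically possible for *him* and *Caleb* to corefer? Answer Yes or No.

No

*him* is a pronoun; Principle B requires it to be free in its binding domain — the clause headed by 'questioned'.
— Caleb: subject of the clause headed by 'questioned'; c-commands the pronoun within its binding domain — blocked (Principle B).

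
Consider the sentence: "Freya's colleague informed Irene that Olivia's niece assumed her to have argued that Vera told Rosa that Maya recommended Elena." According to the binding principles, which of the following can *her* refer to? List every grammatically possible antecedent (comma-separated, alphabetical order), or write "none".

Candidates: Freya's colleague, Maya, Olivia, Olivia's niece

*her* is a pronoun; Principle B requires it to be free in its binding domain — the clause headed by 'assumed'.
— Freya's colleague: subject of the matrix clause; c-commands the pronoun but lies outside its binding domain — allowed.
— Maya: subject of the clause headed by 'recommended'; is c-commanded by the pronoun; coreference would bind this R-expression — blocked (Principle C).
— Olivia: possessor inside the subject DP of the clause headed by 'assumed'; does not c-command the pronoun — Principle B does not apply; allowed.
— Olivia's niece: subject of the clause headed by 'assumed'; c-commands the pronoun within its binding domain — blocked (Principle B).

Freya's colleague, Olivia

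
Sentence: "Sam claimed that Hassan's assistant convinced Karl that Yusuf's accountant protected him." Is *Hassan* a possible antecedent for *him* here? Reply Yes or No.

*him* is a pronoun; Principle B requires it to be free in its binding domain — the clause headed by 'protected'.
— Hassan: possessor inside the subject DP of the clause headed by 'convinced'; does not c-command the pronoun — Principle B does not apply; allowed.

Yes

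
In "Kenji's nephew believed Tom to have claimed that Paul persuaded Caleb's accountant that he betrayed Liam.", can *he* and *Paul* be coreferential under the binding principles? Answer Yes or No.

*Paul* is an R-expression; Principle C requires it to be free (not bound by any c-commanding expression).
— he: subject of the clause headed by 'betrayed'; the pronoun does not c-command the R-expression — coreference allowed.

Yes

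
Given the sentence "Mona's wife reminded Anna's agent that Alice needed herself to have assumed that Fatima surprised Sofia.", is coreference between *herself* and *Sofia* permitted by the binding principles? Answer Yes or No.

No

*herself* is a reflexive; Principle A requires it to be bound within its binding domain — the clause headed by 'needed'.
— Sofia: object of the clause headed by 'surprised'; does not c-command the reflexive — cannot bind it (Principle A).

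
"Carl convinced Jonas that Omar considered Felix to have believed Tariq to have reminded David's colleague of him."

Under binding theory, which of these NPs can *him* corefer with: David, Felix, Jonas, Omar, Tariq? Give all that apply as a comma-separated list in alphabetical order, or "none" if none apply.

*him* is a pronoun; Principle B requires it to be free in its binding domain — the clause headed by 'reminded'.
— David: possessor inside the object DP of the clause headed by 'reminded'; does not c-command the pronoun — Principle B does not apply; allowed.
— Felix: subject of the clause headed by 'believed'; c-commands the pronoun but lies outside its binding domain — allowed.
— Jonas: object of the matrix clause; c-commands the pronoun but lies outside its binding domain — allowed.
— Omar: subject of the clause headed by 'considered'; c-commands the pronoun but lies outside its binding domain — allowed.
— Tariq: subject of the clause headed by 'reminded'; c-commands the pronoun within its binding domain — blocked (Principle B).

David, Felix, Jonas, Omar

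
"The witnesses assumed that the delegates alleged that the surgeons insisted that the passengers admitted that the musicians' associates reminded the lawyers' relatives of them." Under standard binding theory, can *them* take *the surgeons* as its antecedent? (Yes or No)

Yes

*them* is a pronoun; Principle B requires it to be free in its binding domain — the clause headed by 'reminded'.
— the surgeons: subject of the clause headed by 'insisted'; c-commands the pronoun but lies outside its binding domain — allowed.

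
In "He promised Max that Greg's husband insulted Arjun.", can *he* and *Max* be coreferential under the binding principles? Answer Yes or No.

*Max* is an R-expression; Principle C requires it to be free (not bound by any c-commanding expression).
— he: subject of the matrix clause; the pronoun c-commands the R-expression — coreference blocked (Principle C).

No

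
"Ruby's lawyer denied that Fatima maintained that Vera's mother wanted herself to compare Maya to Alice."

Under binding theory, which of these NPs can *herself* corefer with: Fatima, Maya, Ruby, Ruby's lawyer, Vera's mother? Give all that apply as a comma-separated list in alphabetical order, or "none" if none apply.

Vera's mother

*herself* is a reflexive; Principle A requires it to be bound within its binding domain — the clause headed by 'wanted'.
— Fatima: subject of the clause headed by 'maintained'; c-commands the reflexive but lies outside its binding domain — cannot bind it (Principle A).
— Maya: object of the clause headed by 'compare'; does not c-command the reflexive — cannot bind it (Principle A).
— Ruby: possessor inside the subject DP of the matrix clause; does not c-command the reflexive — cannot bind it (Principle A).
— Ruby's lawyer: subject of the matrix clause; c-commands the reflexive but lies outside its binding domain — cannot bind it (Principle A).
— Vera's mother: subject of the clause headed by 'wanted'; c-commands the reflexive within its binding domain — allowed (Principle A).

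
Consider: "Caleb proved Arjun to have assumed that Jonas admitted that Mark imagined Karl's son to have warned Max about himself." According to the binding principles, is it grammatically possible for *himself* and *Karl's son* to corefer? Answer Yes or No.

*himself* is a reflexive; Principle A requires it to be bound within its binding domain — the clause headed by 'warned'.
— Karl's son: subject of the clause headed by 'warned'; c-commands the reflexive within its binding domain — allowed (Principle A).

Yes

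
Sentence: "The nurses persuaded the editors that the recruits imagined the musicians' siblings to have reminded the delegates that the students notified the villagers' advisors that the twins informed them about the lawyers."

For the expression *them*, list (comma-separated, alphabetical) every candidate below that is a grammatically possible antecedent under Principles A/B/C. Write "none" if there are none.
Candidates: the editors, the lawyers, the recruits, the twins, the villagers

the editors, the recruits, the villagers

*them* is a pronoun; Principle B requires it to be free in its binding domain — the clause headed by 'informed'.
— the editors: object of the matrix clause; c-commands the pronoun but lies outside its binding domain — allowed.
— the lawyers: second object of the clause headed by 'informed'; is c-commanded by the pronoun; coreference would bind this R-expression — blocked (Principle C).
— the recruits: subject of the clause headed by 'imagined'; c-commands the pronoun but lies outside its binding domain — allowed.
— the twins: subject of the clause headed by 'informed'; c-commands the pronoun within its binding domain — blocked (Principle B).
— the villagers: possessor inside the object DP of the clause headed by 'notified'; does not c-command the pronoun — Principle B does not apply; allowed.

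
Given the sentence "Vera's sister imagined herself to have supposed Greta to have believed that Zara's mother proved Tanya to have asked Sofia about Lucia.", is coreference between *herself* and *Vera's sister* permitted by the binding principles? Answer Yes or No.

*herself* is a reflexive; Principle A requires it to be bound within its binding domain — the matrix clause.
— Vera's sister: subject of the matrix clause; c-commands the reflexive within its binding domain — allowed (Principle A).

Yes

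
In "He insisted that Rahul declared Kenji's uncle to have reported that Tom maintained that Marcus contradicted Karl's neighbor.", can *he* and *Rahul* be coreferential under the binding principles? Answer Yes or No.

*Rahul* is an R-expression; Principle C requires it to be free (not bound by any c-commanding expression).
— he: subject of the matrix clause; the pronoun c-commands the R-expression — coreference blocked (Principle C).

No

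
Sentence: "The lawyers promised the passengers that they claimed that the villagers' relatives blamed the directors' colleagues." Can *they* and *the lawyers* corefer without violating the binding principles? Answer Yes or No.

Yes

*the lawyers* is an R-expression; Principle C requires it to be free (not bound by any c-commanding expression).
— they: subject of the clause headed by 'claimed'; the pronoun does not c-command the R-expression — coreference allowed.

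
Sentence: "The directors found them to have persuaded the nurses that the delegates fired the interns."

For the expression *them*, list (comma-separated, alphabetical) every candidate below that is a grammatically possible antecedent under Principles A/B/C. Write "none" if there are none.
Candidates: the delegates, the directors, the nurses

none

*them* is a pronoun; Principle B requires it to be free in its binding domain — the matrix clause.
— the delegates: subject of the clause headed by 'fired'; is c-commanded by the pronoun; coreference would bind this R-expression — blocked (Principle C).
— the directors: subject of the matrix clause; c-commands the pronoun within its binding domain — blocked (Principle B).
— the nurses: object of the clause headed by 'persuaded'; is c-commanded by the pronoun; coreference would bind this R-expression — blocked (Principle C).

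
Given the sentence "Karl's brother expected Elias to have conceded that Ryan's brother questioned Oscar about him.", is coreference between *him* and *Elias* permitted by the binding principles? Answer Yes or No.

*him* is a pronoun; Principle B requires it to be free in its binding domain — the clause headed by 'questioned'.
— Elias: subject of the clause headed by 'conceded'; c-commands the pronoun but lies outside its binding domain — allowed.

Yes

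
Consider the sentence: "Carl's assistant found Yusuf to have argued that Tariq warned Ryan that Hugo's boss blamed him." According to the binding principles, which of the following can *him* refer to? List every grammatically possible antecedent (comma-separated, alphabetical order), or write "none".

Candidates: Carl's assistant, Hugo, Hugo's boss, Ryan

Carl's assistant, Hugo, Ryan

*him* is a pronoun; Principle B requires it to be free in its binding domain — the clause headed by 'blamed'.
— Carl's assistant: subject of the matrix clause; c-commands the pronoun but lies outside its binding domain — allowed.
— Hugo: possessor inside the subject DP of the clause headed by 'blamed'; does not c-command the pronoun — Principle B does not apply; allowed.
— Hugo's boss: subject of the clause headed by 'blamed'; c-commands the pronoun within its binding domain — blocked (Principle B).
— Ryan: object of the clause headed by 'warned'; c-commands the pronoun but lies outside its binding domain — allowed.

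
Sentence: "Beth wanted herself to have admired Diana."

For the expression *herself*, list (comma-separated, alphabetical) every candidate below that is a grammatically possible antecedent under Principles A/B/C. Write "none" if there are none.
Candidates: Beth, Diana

*herself* is a reflexive; Principle A requires it to be bound within its binding domain — the matrix clause.
— Beth: subject of the matrix clause; c-commands the reflexive within its binding domain — allowed (Principle A).
— Diana: object of the clause headed by 'admired'; does not c-command the reflexive — cannot bind it (Principle A).

Beth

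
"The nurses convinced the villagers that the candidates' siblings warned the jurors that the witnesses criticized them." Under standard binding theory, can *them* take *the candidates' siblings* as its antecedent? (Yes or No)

Yes

*them* is a pronoun; Principle B requires it to be free in its binding domain — the clause headed by 'criticized'.
— the candidates' siblings: subject of the clause headed by 'warned'; c-commands the pronoun but lies outside its binding domain — allowed.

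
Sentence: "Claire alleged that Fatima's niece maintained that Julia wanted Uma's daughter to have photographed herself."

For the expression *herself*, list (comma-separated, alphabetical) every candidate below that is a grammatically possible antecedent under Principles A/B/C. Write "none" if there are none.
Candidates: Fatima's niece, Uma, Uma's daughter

*herself* is a reflexive; Principle A requires it to be bound within its binding domain — the clause headed by 'photographed'.
— Fatima's niece: subject of the clause headed by 'maintained'; c-commands the reflexive but lies outside its binding domain — cannot bind it (Principle A).
— Uma: possessor inside the subject DP of the clause headed by 'photographed'; does not c-command the reflexive — cannot bind it (Principle A).
— Uma's daughter: subject of the clause headed by 'photographed'; c-commands the reflexive within its binding domain — allowed (Principle A).

Uma's daughter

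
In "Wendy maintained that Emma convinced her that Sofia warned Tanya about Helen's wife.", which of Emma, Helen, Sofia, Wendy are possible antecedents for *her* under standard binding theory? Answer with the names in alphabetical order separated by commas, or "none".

*her* is a pronoun; Principle B requires it to be free in its binding domain — the clause headed by 'convinced'.
— Emma: subject of the clause headed by 'convinced'; c-commands the pronoun within its binding domain — blocked (Principle B).
— Helen: possessor inside the second object DP of the clause headed by 'warned'; is c-commanded by the pronoun; coreference would bind this R-expression — blocked (Principle C).
— Sofia: subject of the clause headed by 'warned'; is c-commanded by the pronoun; coreference would bind this R-expression — blocked (Principle C).
— Wendy: subject of the matrix clause; c-commands the pronoun but lies outside its binding domain — allowed.

Wendy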